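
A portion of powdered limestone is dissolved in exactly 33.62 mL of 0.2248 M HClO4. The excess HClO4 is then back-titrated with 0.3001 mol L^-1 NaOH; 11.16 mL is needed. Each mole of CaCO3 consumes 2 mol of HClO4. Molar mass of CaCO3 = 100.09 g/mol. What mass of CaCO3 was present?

0.211 g

Total n(HClO4) added = 0.2248 x 0.03362 = 0.007558 mol.
n(NaOH) used = 0.3001 x 0.01116 = 0.003349 mol, which equals the excess n(HClO4).
So n(HClO4) consumed by the sample = 0.007558 - 0.003349 = 0.004209 mol.
n(CaCO3) = 0.004209 / 2 = 0.002104 mol.
mass = 0.002104 mol x 100.09 g/mol = 0.211 g.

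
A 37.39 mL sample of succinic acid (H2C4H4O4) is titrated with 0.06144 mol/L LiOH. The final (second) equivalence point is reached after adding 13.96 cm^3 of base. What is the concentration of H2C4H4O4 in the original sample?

0.0115 M

n(LiOH) = 0.06144 x 0.01396 = 0.0008577 mol.
At the final (second) equivalence point, 2 mol OH^- react per mol H2C4H4O4, so n(H2C4H4O4) = 0.0008577 / 2 = 0.0004289 mol.
[H2C4H4O4] = 0.0004289 / 0.03739 L = 0.0115 M.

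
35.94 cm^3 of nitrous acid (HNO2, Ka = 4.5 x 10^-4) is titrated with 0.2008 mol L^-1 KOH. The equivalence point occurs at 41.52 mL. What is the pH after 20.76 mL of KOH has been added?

3.35

20.76 mL is exactly half the equivalence volume (41.52/2), i.e. the half-equivalence point.
There, n(HA) = n(A^-), so pH = pKa = -log(4.5 x 10^-4) = 3.35.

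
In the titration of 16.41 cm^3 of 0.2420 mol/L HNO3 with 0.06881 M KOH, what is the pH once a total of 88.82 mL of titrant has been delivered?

n(acid) = 0.2420 x 0.01641 = 0.003971 mol; n(KOH) added = 0.06881 x 0.08882 = 0.006112 mol.
Base is in excess by 0.006112 - 0.003971 = 0.002140 mol in a total volume of 0.1052 L.
[OH^-] = 0.002140/0.1052 = 0.02034 M, so pOH = 1.69 and pH = 14.00 - 1.69 = 12.31.

12.31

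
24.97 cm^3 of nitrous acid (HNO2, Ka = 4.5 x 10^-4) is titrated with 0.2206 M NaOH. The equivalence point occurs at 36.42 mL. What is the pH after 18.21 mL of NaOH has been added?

3.35

18.21 mL is exactly half the equivalence volume (36.42/2), i.e. the half-equivalence point.
There, n(HA) = n(A^-), so pH = pKa = -log(4.5 x 10^-4) = 3.35.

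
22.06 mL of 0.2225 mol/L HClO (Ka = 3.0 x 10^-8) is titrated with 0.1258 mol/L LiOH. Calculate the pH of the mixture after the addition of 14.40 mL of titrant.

7.29

Initial n(HClO) = 0.2225 x 0.02206 = 0.004908 mol.
n(LiOH) added = 0.1258 x 0.01440 = 0.001812 mol, converting that many moles of HClO to ClO-.
Remaining n(HClO) = 0.003097 mol; n(ClO-) = 0.001812 mol.
By Henderson-Hasselbalch, pH = pKa + log([A^-]/[HA]) = 7.52 + log(0.001812/0.003097) = 7.52 + (-0.23) = 7.29.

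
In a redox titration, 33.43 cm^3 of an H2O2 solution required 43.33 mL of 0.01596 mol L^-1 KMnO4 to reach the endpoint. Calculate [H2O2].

n(KMnO4) = 0.01596 x 0.04333 = 0.0006915 mol.
From the balanced equation, 2 mol KMnO4 reacts with 5 mol H2O2, so n(H2O2) = 0.0006915 x 5/2 = 0.001729 mol.
[H2O2] = 0.001729 / 0.03343 L = 0.0517 M.

0.0517 M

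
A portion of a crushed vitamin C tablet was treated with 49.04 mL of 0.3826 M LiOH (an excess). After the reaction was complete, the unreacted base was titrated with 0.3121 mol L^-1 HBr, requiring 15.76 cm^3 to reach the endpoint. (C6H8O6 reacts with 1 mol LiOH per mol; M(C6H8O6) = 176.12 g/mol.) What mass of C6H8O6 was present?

2.44 g

Total n(LiOH) added = 0.3826 x 0.04904 = 0.01876 mol.
n(HBr) used = 0.3121 x 0.01576 = 0.004919 mol, which equals the excess n(LiOH).
So n(LiOH) consumed by the sample = 0.01876 - 0.004919 = 0.01384 mol.
n(C6H8O6) = 0.01384 / 1 = 0.01384 mol.
mass = 0.01384 mol x 176.12 g/mol = 2.44 g.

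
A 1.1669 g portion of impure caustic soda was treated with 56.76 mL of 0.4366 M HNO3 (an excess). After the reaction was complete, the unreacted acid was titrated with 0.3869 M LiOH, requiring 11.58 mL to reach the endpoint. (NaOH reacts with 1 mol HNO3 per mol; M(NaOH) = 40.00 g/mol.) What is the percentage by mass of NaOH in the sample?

69.6%

Total n(HNO3) added = 0.4366 x 0.05676 = 0.02478 mol.
n(LiOH) used = 0.3869 x 0.01158 = 0.004480 mol, which equals the excess n(HNO3).
So n(HNO3) consumed by the sample = 0.02478 - 0.004480 = 0.02030 mol.
n(NaOH) = 0.02030 / 1 = 0.02030 mol.
mass NaOH = 0.02030 x 40.00 = 0.8120 g, so %NaOH = 0.8120/1.1669 x 100 = 69.6%.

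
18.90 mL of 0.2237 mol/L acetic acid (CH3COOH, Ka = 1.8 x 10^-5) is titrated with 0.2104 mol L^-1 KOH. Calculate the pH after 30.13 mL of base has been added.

n(acid) = 0.2237 x 0.01890 = 0.004228 mol; n(KOH) added = 0.2104 x 0.03013 = 0.006339 mol.
Base is in excess by 0.006339 - 0.004228 = 0.002111 mol in a total volume of 0.04903 L.
[OH^-] = 0.002111/0.04903 = 0.04306 M, so pOH = 1.37 and pH = 14.00 - 1.37 = 12.63.

12.63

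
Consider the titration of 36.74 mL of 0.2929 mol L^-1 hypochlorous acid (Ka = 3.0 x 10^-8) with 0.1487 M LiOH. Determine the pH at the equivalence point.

10.26

n(HClO) = 0.2929 x 0.03674 = 0.01076 mol; V(LiOH) at equivalence = 0.01076/0.1487 = 0.07237 L.
At equivalence all the acid is converted to ClO-; total volume = 0.03674 + 0.07237 = 0.1091 L, so [ClO-] = 0.01076/0.1091 = 0.09863 M.
Kb = Kw/Ka = 1.0e-14 / 3.0 x 10^-8 = 3.33e-7.
[OH^-] = sqrt(Kb x [ClO-]) = sqrt(3.33e-7 x 0.09863) = 0.000181 M.
pOH = 3.74, so pH = 14.00 - 3.74 = 10.26.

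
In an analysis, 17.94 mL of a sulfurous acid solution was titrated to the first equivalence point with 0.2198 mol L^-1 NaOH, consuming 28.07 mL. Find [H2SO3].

0.344 M

n(NaOH) = 0.2198 x 0.02807 = 0.006170 mol.
At the first equivalence point, 1 mol OH^- react per mol H2SO3, so n(H2SO3) = 0.006170 / 1 = 0.006170 mol.
[H2SO3] = 0.006170 / 0.01794 L = 0.344 M.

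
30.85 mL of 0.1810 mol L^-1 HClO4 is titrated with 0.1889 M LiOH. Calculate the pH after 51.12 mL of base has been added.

n(acid) = 0.1810 x 0.03085 = 0.005584 mol; n(LiOH) added = 0.1889 x 0.05112 = 0.009657 mol.
Base is in excess by 0.009657 - 0.005584 = 0.004073 mol in a total volume of 0.08197 L.
[OH^-] = 0.004073/0.08197 = 0.04969 M, so pOH = 1.30 and pH = 14.00 - 1.30 = 12.70.

12.70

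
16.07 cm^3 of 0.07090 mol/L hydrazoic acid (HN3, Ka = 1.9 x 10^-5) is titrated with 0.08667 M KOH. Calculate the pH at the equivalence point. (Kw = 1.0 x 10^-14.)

8.66

n(HN3) = 0.07090 x 0.01607 = 0.001139 mol; V(KOH) at equivalence = 0.001139/0.08667 = 0.01315 L.
At equivalence all the acid is converted to N3-; total volume = 0.01607 + 0.01315 = 0.02922 L, so [N3-] = 0.001139/0.02922 = 0.03900 M.
Kb = Kw/Ka = 1.0e-14 / 1.9 x 10^-5 = 5.26e-10.
[OH^-] = sqrt(Kb x [N3-]) = sqrt(5.26e-10 x 0.03900) = 4.53e-6 M.
pOH = 5.34, so pH = 14.00 - 5.34 = 8.66.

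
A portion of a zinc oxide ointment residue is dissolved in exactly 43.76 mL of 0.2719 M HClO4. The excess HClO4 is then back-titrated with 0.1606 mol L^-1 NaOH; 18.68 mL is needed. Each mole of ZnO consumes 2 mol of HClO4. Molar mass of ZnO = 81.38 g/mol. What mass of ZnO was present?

0.362 g

Total n(HClO4) added = 0.2719 x 0.04376 = 0.01190 mol.
n(NaOH) used = 0.1606 x 0.01868 = 0.003000 mol, which equals the excess n(HClO4).
So n(HClO4) consumed by the sample = 0.01190 - 0.003000 = 0.008898 mol.
n(ZnO) = 0.008898 / 2 = 0.004449 mol.
mass = 0.004449 mol x 81.38 g/mol = 0.362 g.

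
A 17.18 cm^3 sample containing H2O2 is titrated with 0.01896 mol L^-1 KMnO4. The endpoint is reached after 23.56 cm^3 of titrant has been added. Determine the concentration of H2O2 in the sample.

0.0650 M

n(KMnO4) = 0.01896 x 0.02356 = 0.0004467 mol.
From the balanced equation, 2 mol KMnO4 reacts with 5 mol H2O2, so n(H2O2) = 0.0004467 x 5/2 = 0.001117 mol.
[H2O2] = 0.001117 / 0.01718 L = 0.0650 M.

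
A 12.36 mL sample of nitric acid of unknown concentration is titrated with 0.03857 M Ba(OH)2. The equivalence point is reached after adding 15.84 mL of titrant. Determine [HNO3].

n(Ba(OH)2) delivered = 0.03857 x 0.01584 = 0.0006109 mol.
The reaction is 2 HNO3 + 1 Ba(OH)2, so n(HNO3) = 0.0006109 x 2/1 = 0.001222 mol.
[HNO3] = 0.001222 mol / 0.01236 L = 0.0989 M.

0.0989 M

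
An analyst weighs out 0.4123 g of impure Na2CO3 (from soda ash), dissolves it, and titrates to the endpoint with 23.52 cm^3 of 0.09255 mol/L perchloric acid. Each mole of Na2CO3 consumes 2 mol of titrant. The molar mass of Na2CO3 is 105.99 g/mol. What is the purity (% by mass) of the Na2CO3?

28.0%

n(HClO4) = 0.09255 x 0.02352 = 0.002177 mol.
n(Na2CO3) = 0.002177 / 2 = 0.001088 mol.
mass of Na2CO3 = 0.001088 x 105.99 = 0.1154 g.
% purity = 0.1154 / 0.4123 x 100 = 28.0%.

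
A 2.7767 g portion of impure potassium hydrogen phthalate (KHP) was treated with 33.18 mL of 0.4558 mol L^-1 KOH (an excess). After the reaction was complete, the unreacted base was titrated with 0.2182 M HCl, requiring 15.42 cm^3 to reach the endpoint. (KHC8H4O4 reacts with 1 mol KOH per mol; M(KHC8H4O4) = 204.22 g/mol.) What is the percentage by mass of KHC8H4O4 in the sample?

Total n(KOH) added = 0.4558 x 0.03318 = 0.01512 mol.
n(HCl) used = 0.2182 x 0.01542 = 0.003365 mol, which equals the excess n(KOH).
So n(KOH) consumed by the sample = 0.01512 - 0.003365 = 0.01176 mol.
n(KHC8H4O4) = 0.01176 / 1 = 0.01176 mol.
mass KHC8H4O4 = 0.01176 x 204.22 = 2.401 g, so %KHC8H4O4 = 2.401/2.7767 x 100 = 86.5%.

86.5%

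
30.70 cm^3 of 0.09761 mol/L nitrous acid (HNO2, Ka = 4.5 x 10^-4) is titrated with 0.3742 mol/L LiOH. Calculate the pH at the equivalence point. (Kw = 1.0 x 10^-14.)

8.12

n(HNO2) = 0.09761 x 0.03070 = 0.002997 mol; V(LiOH) at equivalence = 0.002997/0.3742 = 0.008008 L.
At equivalence all the acid is converted to NO2-; total volume = 0.03070 + 0.008008 = 0.03871 L, so [NO2-] = 0.002997/0.03871 = 0.07742 M.
Kb = Kw/Ka = 1.0e-14 / 4.5 x 10^-4 = 2.22e-11.
[OH^-] = sqrt(Kb x [NO2-]) = sqrt(2.22e-11 x 0.07742) = 1.31e-6 M.
pOH = 5.88, so pH = 14.00 - 5.88 = 8.12.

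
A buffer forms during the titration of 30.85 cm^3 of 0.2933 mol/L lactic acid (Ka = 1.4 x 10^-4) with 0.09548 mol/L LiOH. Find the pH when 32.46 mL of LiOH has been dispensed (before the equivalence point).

3.57

Initial n(HC3H5O3) = 0.2933 x 0.03085 = 0.009048 mol.
n(LiOH) added = 0.09548 x 0.03246 = 0.003099 mol, converting that many moles of HC3H5O3 to C3H5O3-.
Remaining n(HC3H5O3) = 0.005949 mol; n(C3H5O3-) = 0.003099 mol.
By Henderson-Hasselbalch, pH = pKa + log([A^-]/[HA]) = 3.85 + log(0.003099/0.005949) = 3.85 + (-0.28) = 3.57.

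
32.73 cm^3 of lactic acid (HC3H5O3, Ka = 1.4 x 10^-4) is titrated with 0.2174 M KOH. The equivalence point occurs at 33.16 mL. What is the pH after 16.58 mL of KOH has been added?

16.58 mL is exactly half the equivalence volume (33.16/2), i.e. the half-equivalence point.
There, n(HA) = n(A^-), so pH = pKa = -log(1.4 x 10^-4) = 3.85.

3.85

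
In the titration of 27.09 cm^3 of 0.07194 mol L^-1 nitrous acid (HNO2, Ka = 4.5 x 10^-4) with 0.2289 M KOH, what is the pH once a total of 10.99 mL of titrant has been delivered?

n(acid) = 0.07194 x 0.02709 = 0.001949 mol; n(KOH) added = 0.2289 x 0.01099 = 0.002516 mol.
Base is in excess by 0.002516 - 0.001949 = 0.0005668 mol in a total volume of 0.03808 L.
[OH^-] = 0.0005668/0.03808 = 0.01488 M, so pOH = 1.83 and pH = 14.00 - 1.83 = 12.17.

12.17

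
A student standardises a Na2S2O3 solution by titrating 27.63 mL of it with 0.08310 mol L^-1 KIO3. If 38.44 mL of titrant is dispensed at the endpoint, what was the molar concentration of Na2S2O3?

n(KIO3) = 0.08310 x 0.03844 = 0.003194 mol.
From the balanced equation, 1 mol KIO3 reacts with 6 mol Na2S2O3, so n(Na2S2O3) = 0.003194 x 6/1 = 0.01917 mol.
[Na2S2O3] = 0.01917 / 0.02763 L = 0.694 M.

0.694 M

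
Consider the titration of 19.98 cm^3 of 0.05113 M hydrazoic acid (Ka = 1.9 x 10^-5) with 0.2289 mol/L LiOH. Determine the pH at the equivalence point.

8.67

n(HN3) = 0.05113 x 0.01998 = 0.001022 mol; V(LiOH) at equivalence = 0.001022/0.2289 = 0.004463 L.
At equivalence all the acid is converted to N3-; total volume = 0.01998 + 0.004463 = 0.02444 L, so [N3-] = 0.001022/0.02444 = 0.04179 M.
Kb = Kw/Ka = 1.0e-14 / 1.9 x 10^-5 = 5.26e-10.
[OH^-] = sqrt(Kb x [N3-]) = sqrt(5.26e-10 x 0.04179) = 4.69e-6 M.
pOH = 5.33, so pH = 14.00 - 5.33 = 8.67.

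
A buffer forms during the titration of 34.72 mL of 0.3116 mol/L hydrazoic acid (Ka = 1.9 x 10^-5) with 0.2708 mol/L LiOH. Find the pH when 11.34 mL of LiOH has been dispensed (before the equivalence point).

Initial n(HN3) = 0.3116 x 0.03472 = 0.01082 mol.
n(LiOH) added = 0.2708 x 0.01134 = 0.003071 mol, converting that many moles of HN3 to N3-.
Remaining n(HN3) = 0.007748 mol; n(N3-) = 0.003071 mol.
By Henderson-Hasselbalch, pH = pKa + log([A^-]/[HA]) = 4.72 + log(0.003071/0.007748) = 4.72 + (-0.40) = 4.32.

4.32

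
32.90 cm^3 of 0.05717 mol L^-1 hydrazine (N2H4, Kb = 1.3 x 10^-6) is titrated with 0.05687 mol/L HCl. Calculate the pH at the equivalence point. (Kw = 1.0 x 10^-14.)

n(N2H4) = 0.05717 x 0.03290 = 0.001881 mol; V(HCl) at equivalence = 0.001881/0.05687 = 0.03307 L.
At equivalence the base is fully converted to N2H5+; total volume = 0.06597 L, so [N2H5+] = 0.001881/0.06597 = 0.02851 M.
Ka(N2H5+) = Kw/Kb = 1.0e-14 / 1.3 x 10^-6 = 7.69e-9.
[H^+] = sqrt(Ka x [N2H5+]) = sqrt(7.69e-9 x 0.02851) = 1.48e-5 M.
pH = -log(1.48e-5) = 4.83.

4.83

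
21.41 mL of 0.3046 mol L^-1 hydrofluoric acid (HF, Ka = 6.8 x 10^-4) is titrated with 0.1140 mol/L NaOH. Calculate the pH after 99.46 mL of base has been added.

12.60

n(acid) = 0.3046 x 0.02141 = 0.006521 mol; n(NaOH) added = 0.1140 x 0.09946 = 0.01134 mol.
Base is in excess by 0.01134 - 0.006521 = 0.004817 mol in a total volume of 0.1209 L.
[OH^-] = 0.004817/0.1209 = 0.03985 M, so pOH = 1.40 and pH = 14.00 - 1.40 = 12.60.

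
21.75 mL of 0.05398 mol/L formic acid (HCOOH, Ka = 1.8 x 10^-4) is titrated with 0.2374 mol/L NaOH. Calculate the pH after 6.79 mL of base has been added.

n(acid) = 0.05398 x 0.02175 = 0.001174 mol; n(NaOH) added = 0.2374 x 0.006790 = 0.001612 mol.
Base is in excess by 0.001612 - 0.001174 = 0.0004379 mol in a total volume of 0.02854 L.
[OH^-] = 0.0004379/0.02854 = 0.01534 M, so pOH = 1.81 and pH = 14.00 - 1.81 = 12.19.

12.19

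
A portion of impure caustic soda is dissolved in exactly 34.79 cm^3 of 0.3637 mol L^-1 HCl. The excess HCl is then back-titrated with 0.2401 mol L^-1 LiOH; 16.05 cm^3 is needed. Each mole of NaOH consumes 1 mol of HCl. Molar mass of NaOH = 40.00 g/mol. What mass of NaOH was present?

Total n(HCl) added = 0.3637 x 0.03479 = 0.01265 mol.
n(LiOH) used = 0.2401 x 0.01605 = 0.003854 mol, which equals the excess n(HCl).
So n(HCl) consumed by the sample = 0.01265 - 0.003854 = 0.008800 mol.
n(NaOH) = 0.008800 / 1 = 0.008800 mol.
mass = 0.008800 mol x 40.00 g/mol = 0.352 g.

0.352 g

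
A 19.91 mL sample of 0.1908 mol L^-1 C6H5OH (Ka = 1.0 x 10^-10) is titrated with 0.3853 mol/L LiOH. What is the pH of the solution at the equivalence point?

n(C6H5OH) = 0.1908 x 0.01991 = 0.003799 mol; V(LiOH) at equivalence = 0.003799/0.3853 = 0.009859 L.
At equivalence all the acid is converted to C6H5O-; total volume = 0.01991 + 0.009859 = 0.02977 L, so [C6H5O-] = 0.003799/0.02977 = 0.1276 M.
Kb = Kw/Ka = 1.0e-14 / 1.0 x 10^-10 = 0.000100.
[OH^-] = sqrt(Kb x [C6H5O-]) = sqrt(0.000100 x 0.1276) = 0.00357 M.
pOH = 2.45, so pH = 14.00 - 2.45 = 11.55.

11.55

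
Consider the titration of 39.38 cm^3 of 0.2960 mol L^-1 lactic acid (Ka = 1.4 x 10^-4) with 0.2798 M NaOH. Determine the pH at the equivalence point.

n(HC3H5O3) = 0.2960 x 0.03938 = 0.01166 mol; V(NaOH) at equivalence = 0.01166/0.2798 = 0.04166 L.
At equivalence all the acid is converted to C3H5O3-; total volume = 0.03938 + 0.04166 = 0.08104 L, so [C3H5O3-] = 0.01166/0.08104 = 0.1438 M.
Kb = Kw/Ka = 1.0e-14 / 1.4 x 10^-4 = 7.14e-11.
[OH^-] = sqrt(Kb x [C3H5O3-]) = sqrt(7.14e-11 x 0.1438) = 3.21e-6 M.
pOH = 5.49, so pH = 14.00 - 5.49 = 8.51.

8.51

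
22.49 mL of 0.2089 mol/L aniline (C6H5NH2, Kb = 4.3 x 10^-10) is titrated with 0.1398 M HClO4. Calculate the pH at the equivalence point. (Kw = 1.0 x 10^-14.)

n(C6H5NH2) = 0.2089 x 0.02249 = 0.004698 mol; V(HClO4) at equivalence = 0.004698/0.1398 = 0.03361 L.
At equivalence the base is fully converted to C6H5NH3+; total volume = 0.05610 L, so [C6H5NH3+] = 0.004698/0.05610 = 0.08375 M.
Ka(C6H5NH3+) = Kw/Kb = 1.0e-14 / 4.3 x 10^-10 = 2.33e-5.
[H^+] = sqrt(Ka x [C6H5NH3+]) = sqrt(2.33e-5 x 0.08375) = 0.00140 M.
pH = -log(0.00140) = 2.86.

2.86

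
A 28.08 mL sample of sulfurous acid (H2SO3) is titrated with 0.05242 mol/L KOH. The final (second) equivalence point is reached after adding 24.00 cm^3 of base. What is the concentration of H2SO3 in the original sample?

n(KOH) = 0.05242 x 0.02400 = 0.001258 mol.
At the final (second) equivalence point, 2 mol OH^- react per mol H2SO3, so n(H2SO3) = 0.001258 / 2 = 0.0006290 mol.
[H2SO3] = 0.0006290 / 0.02808 L = 0.0224 M.

0.0224 M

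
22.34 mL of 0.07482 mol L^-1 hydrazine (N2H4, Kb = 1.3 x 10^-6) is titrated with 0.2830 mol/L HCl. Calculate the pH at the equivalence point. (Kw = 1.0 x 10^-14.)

n(N2H4) = 0.07482 x 0.02234 = 0.001671 mol; V(HCl) at equivalence = 0.001671/0.2830 = 0.005906 L.
At equivalence the base is fully converted to N2H5+; total volume = 0.02825 L, so [N2H5+] = 0.001671/0.02825 = 0.05918 M.
Ka(N2H5+) = Kw/Kb = 1.0e-14 / 1.3 x 10^-6 = 7.69e-9.
[H^+] = sqrt(Ka x [N2H5+]) = sqrt(7.69e-9 x 0.05918) = 2.13e-5 M.
pH = -log(2.13e-5) = 4.67.

4.67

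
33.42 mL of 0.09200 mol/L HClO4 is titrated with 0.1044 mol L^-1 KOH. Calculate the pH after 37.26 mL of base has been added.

12.06

n(acid) = 0.09200 x 0.03342 = 0.003075 mol; n(KOH) added = 0.1044 x 0.03726 = 0.003890 mol.
Base is in excess by 0.003890 - 0.003075 = 0.0008153 mol in a total volume of 0.07068 L.
[OH^-] = 0.0008153/0.07068 = 0.01154 M, so pOH = 1.94 and pH = 14.00 - 1.94 = 12.06.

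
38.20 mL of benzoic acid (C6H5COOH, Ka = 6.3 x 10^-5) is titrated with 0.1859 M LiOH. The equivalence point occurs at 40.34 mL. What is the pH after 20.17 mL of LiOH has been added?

20.17 mL is exactly half the equivalence volume (40.34/2), i.e. the half-equivalence point.
There, n(HA) = n(A^-), so pH = pKa = -log(6.3 x 10^-5) = 4.20.

4.20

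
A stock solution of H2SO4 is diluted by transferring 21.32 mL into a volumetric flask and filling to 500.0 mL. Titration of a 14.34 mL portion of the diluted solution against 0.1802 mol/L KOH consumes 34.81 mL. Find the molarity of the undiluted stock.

n(KOH) = 0.1802 x 0.03481 = 0.006273 mol.
n(H2SO4) in the aliquot = 0.006273 x 1/2 = 0.003136 mol.
[diluted H2SO4] = 0.003136 / 0.01434 = 0.2187 M.
Dilution factor = 500.0/21.32 = 23.45, so [stock] = 0.2187 x 23.45 = 5.13 M.

5.13 M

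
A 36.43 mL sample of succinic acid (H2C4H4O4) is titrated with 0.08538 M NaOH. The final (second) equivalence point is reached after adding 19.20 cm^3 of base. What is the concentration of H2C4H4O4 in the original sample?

0.0225 M

n(NaOH) = 0.08538 x 0.01920 = 0.001639 mol.
At the final (second) equivalence point, 2 mol OH^- react per mol H2C4H4O4, so n(H2C4H4O4) = 0.001639 / 2 = 0.0008196 mol.
[H2C4H4O4] = 0.0008196 / 0.03643 L = 0.0225 M.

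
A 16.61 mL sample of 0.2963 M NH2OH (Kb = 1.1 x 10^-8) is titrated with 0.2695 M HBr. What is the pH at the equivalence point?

3.45

n(NH2OH) = 0.2963 x 0.01661 = 0.004922 mol; V(HBr) at equivalence = 0.004922/0.2695 = 0.01826 L.
At equivalence the base is fully converted to NH3OH+; total volume = 0.03487 L, so [NH3OH+] = 0.004922/0.03487 = 0.1411 M.
Ka(NH3OH+) = Kw/Kb = 1.0e-14 / 1.1 x 10^-8 = 9.09e-7.
[H^+] = sqrt(Ka x [NH3OH+]) = sqrt(9.09e-7 x 0.1411) = 0.000358 M.
pH = -log(0.000358) = 3.45.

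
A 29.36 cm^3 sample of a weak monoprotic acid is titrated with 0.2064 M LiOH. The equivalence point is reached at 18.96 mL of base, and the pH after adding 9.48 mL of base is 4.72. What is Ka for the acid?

1.9 x 10^-5

9.48 mL is half of the equivalence volume, so this is the half-equivalence point where [HA] = [A^-].
At half-equivalence pH = pKa, so pKa = 4.72.
Ka = 10^(-4.72) = 1.9 x 10^-5.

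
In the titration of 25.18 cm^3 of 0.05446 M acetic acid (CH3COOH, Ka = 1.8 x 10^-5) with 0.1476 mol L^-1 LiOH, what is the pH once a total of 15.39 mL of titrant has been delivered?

n(acid) = 0.05446 x 0.02518 = 0.001371 mol; n(LiOH) added = 0.1476 x 0.01539 = 0.002272 mol.
Base is in excess by 0.002272 - 0.001371 = 0.0009003 mol in a total volume of 0.04057 L.
[OH^-] = 0.0009003/0.04057 = 0.02219 M, so pOH = 1.65 and pH = 14.00 - 1.65 = 12.35.

12.35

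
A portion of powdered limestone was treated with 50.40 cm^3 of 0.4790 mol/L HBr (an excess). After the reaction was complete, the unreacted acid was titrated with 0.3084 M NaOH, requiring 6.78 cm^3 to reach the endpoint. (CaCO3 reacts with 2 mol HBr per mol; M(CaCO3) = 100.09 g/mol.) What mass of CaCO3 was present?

1.10 g

Total n(HBr) added = 0.4790 x 0.05040 = 0.02414 mol.
n(NaOH) used = 0.3084 x 0.006780 = 0.002091 mol, which equals the excess n(HBr).
So n(HBr) consumed by the sample = 0.02414 - 0.002091 = 0.02205 mol.
n(CaCO3) = 0.02205 / 2 = 0.01103 mol.
mass = 0.01103 mol x 100.09 g/mol = 1.10 g.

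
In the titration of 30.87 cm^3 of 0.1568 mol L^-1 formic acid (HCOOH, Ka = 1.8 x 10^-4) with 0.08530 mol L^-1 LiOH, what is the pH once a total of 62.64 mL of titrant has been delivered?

11.73

n(acid) = 0.1568 x 0.03087 = 0.004840 mol; n(LiOH) added = 0.08530 x 0.06264 = 0.005343 mol.
Base is in excess by 0.005343 - 0.004840 = 0.0005028 mol in a total volume of 0.09351 L.
[OH^-] = 0.0005028/0.09351 = 0.005377 M, so pOH = 2.27 and pH = 14.00 - 2.27 = 11.73.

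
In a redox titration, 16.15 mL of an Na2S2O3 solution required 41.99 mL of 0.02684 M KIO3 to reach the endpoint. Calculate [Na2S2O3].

n(KIO3) = 0.02684 x 0.04199 = 0.001127 mol.
From the balanced equation, 1 mol KIO3 reacts with 6 mol Na2S2O3, so n(Na2S2O3) = 0.001127 x 6/1 = 0.006762 mol.
[Na2S2O3] = 0.006762 / 0.01615 L = 0.419 M.

0.419 M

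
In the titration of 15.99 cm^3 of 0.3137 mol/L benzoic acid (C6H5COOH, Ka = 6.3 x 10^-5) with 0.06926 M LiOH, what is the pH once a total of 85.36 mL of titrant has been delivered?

n(acid) = 0.3137 x 0.01599 = 0.005016 mol; n(LiOH) added = 0.06926 x 0.08536 = 0.005912 mol.
Base is in excess by 0.005912 - 0.005016 = 0.0008960 mol in a total volume of 0.1013 L.
[OH^-] = 0.0008960/0.1013 = 0.008840 M, so pOH = 2.05 and pH = 14.00 - 2.05 = 11.95.

11.95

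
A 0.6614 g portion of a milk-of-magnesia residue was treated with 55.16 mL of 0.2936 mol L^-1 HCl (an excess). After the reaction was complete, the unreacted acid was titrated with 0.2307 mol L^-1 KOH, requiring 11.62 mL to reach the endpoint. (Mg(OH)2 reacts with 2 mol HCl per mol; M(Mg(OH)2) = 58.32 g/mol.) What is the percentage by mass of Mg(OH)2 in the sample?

Total n(HCl) added = 0.2936 x 0.05516 = 0.01619 mol.
n(KOH) used = 0.2307 x 0.01162 = 0.002681 mol, which equals the excess n(HCl).
So n(HCl) consumed by the sample = 0.01619 - 0.002681 = 0.01351 mol.
n(Mg(OH)2) = 0.01351 / 2 = 0.006757 mol.
mass Mg(OH)2 = 0.006757 x 58.32 = 0.3941 g, so %Mg(OH)2 = 0.3941/0.6614 x 100 = 59.6%.

59.6%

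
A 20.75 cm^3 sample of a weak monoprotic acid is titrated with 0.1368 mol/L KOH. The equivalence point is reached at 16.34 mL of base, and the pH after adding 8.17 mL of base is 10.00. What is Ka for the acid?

8.17 mL is half of the equivalence volume, so this is the half-equivalence point where [HA] = [A^-].
At half-equivalence pH = pKa, so pKa = 10.00.
Ka = 10^(-10.00) = 1.0 x 10^-10.

1.0 x 10^-10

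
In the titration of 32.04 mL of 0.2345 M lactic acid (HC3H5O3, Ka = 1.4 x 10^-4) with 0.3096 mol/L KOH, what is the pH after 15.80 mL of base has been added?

4.12

Initial n(HC3H5O3) = 0.2345 x 0.03204 = 0.007513 mol.
n(KOH) added = 0.3096 x 0.01580 = 0.004892 mol, converting that many moles of HC3H5O3 to C3H5O3-.
Remaining n(HC3H5O3) = 0.002622 mol; n(C3H5O3-) = 0.004892 mol.
By Henderson-Hasselbalch, pH = pKa + log([A^-]/[HA]) = 3.85 + log(0.004892/0.002622) = 3.85 + (+0.27) = 4.12.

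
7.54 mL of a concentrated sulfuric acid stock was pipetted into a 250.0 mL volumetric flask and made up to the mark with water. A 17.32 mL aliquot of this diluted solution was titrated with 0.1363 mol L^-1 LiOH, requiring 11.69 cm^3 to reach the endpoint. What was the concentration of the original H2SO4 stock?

1.53 M

n(LiOH) = 0.1363 x 0.01169 = 0.001593 mol.
n(H2SO4) in the aliquot = 0.001593 x 1/2 = 0.0007967 mol.
[diluted H2SO4] = 0.0007967 / 0.01732 = 0.04600 M.
Dilution factor = 250.0/7.540 = 33.16, so [stock] = 0.04600 x 33.16 = 1.53 M.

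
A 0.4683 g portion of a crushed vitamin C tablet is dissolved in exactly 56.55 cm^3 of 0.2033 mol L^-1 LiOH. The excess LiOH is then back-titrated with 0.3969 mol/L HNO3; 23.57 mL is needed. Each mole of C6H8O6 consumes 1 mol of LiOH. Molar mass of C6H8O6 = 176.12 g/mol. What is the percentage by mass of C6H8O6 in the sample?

Total n(LiOH) added = 0.2033 x 0.05655 = 0.01150 mol.
n(HNO3) used = 0.3969 x 0.02357 = 0.009355 mol, which equals the excess n(LiOH).
So n(LiOH) consumed by the sample = 0.01150 - 0.009355 = 0.002142 mol.
n(C6H8O6) = 0.002142 / 1 = 0.002142 mol.
mass C6H8O6 = 0.002142 x 176.12 = 0.3772 g, so %C6H8O6 = 0.3772/0.4683 x 100 = 80.5%.

80.5%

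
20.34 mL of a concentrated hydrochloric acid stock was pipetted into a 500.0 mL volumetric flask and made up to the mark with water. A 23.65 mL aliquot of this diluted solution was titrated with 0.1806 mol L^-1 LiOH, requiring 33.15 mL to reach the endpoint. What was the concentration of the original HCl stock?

n(LiOH) = 0.1806 x 0.03315 = 0.005987 mol.
n(HCl) in the aliquot = 0.005987 mol.
[diluted HCl] = 0.005987 / 0.02365 = 0.2531 M.
Dilution factor = 500.0/20.34 = 24.58, so [stock] = 0.2531 x 24.58 = 6.22 M.

6.22 M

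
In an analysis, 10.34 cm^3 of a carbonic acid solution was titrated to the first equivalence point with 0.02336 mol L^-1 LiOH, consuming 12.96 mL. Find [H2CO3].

0.0293 M

n(LiOH) = 0.02336 x 0.01296 = 0.0003027 mol.
At the first equivalence point, 1 mol OH^- react per mol H2CO3, so n(H2CO3) = 0.0003027 / 1 = 0.0003027 mol.
[H2CO3] = 0.0003027 / 0.01034 L = 0.0293 M.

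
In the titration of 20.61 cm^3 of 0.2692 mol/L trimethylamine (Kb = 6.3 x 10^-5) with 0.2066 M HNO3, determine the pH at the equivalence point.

5.37

n((CH3)3N) = 0.2692 x 0.02061 = 0.005548 mol; V(HNO3) at equivalence = 0.005548/0.2066 = 0.02685 L.
At equivalence the base is fully converted to (CH3)3NH+; total volume = 0.04746 L, so [(CH3)3NH+] = 0.005548/0.04746 = 0.1169 M.
Ka((CH3)3NH+) = Kw/Kb = 1.0e-14 / 6.3 x 10^-5 = 1.59e-10.
[H^+] = sqrt(Ka x [(CH3)3NH+]) = sqrt(1.59e-10 x 0.1169) = 4.31e-6 M.
pH = -log(4.31e-6) = 5.37.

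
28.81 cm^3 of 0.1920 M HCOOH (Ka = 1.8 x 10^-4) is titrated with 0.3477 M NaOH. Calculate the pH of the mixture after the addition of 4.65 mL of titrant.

Initial n(HCOOH) = 0.1920 x 0.02881 = 0.005532 mol.
n(NaOH) added = 0.3477 x 0.004650 = 0.001617 mol, converting that many moles of HCOOH to HCOO-.
Remaining n(HCOOH) = 0.003915 mol; n(HCOO-) = 0.001617 mol.
By Henderson-Hasselbalch, pH = pKa + log([A^-]/[HA]) = 3.74 + log(0.001617/0.003915) = 3.74 + (-0.38) = 3.36.

3.36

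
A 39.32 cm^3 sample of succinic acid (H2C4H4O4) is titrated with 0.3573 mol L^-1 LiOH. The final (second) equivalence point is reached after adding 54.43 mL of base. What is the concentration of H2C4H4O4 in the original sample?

0.247 M

n(LiOH) = 0.3573 x 0.05443 = 0.01945 mol.
At the final (second) equivalence point, 2 mol OH^- react per mol H2C4H4O4, so n(H2C4H4O4) = 0.01945 / 2 = 0.009724 mol.
[H2C4H4O4] = 0.009724 / 0.03932 L = 0.247 M.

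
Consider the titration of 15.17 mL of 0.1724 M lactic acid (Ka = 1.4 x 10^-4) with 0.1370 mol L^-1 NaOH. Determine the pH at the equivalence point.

8.37

n(HC3H5O3) = 0.1724 x 0.01517 = 0.002615 mol; V(NaOH) at equivalence = 0.002615/0.1370 = 0.01909 L.
At equivalence all the acid is converted to C3H5O3-; total volume = 0.01517 + 0.01909 = 0.03426 L, so [C3H5O3-] = 0.002615/0.03426 = 0.07634 M.
Kb = Kw/Ka = 1.0e-14 / 1.4 x 10^-4 = 7.14e-11.
[OH^-] = sqrt(Kb x [C3H5O3-]) = sqrt(7.14e-11 x 0.07634) = 2.34e-6 M.
pOH = 5.63, so pH = 14.00 - 5.63 = 8.37.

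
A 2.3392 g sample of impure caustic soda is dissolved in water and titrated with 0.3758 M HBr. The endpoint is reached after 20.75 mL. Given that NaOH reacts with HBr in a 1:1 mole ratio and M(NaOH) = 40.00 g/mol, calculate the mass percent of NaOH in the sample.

n(HBr) = 0.3758 x 0.02075 = 0.007798 mol.
n(NaOH) = 0.007798 / 1 = 0.007798 mol.
mass of NaOH = 0.007798 x 40.00 = 0.3119 g.
% purity = 0.3119 / 2.3392 x 100 = 13.3%.

13.3%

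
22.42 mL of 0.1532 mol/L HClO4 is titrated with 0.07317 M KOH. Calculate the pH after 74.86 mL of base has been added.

12.32

n(acid) = 0.1532 x 0.02242 = 0.003435 mol; n(KOH) added = 0.07317 x 0.07486 = 0.005478 mol.
Base is in excess by 0.005478 - 0.003435 = 0.002043 mol in a total volume of 0.09728 L.
[OH^-] = 0.002043/0.09728 = 0.02100 M, so pOH = 1.68 and pH = 14.00 - 1.68 = 12.32.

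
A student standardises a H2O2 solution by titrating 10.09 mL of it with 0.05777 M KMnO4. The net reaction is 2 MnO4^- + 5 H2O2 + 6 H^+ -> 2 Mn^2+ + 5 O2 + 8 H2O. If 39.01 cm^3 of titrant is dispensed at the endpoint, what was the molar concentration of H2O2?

0.558 M

n(KMnO4) = 0.05777 x 0.03901 = 0.002254 mol.
From the balanced equation, 2 mol KMnO4 reacts with 5 mol H2O2, so n(H2O2) = 0.002254 x 5/2 = 0.005634 mol.
[H2O2] = 0.005634 / 0.01009 L = 0.558 M.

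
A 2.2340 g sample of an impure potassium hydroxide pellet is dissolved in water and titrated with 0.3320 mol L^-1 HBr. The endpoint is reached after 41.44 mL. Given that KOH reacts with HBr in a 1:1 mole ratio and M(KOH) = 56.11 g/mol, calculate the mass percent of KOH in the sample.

n(HBr) = 0.3320 x 0.04144 = 0.01376 mol.
n(KOH) = 0.01376 / 1 = 0.01376 mol.
mass of KOH = 0.01376 x 56.11 = 0.7720 g.
% purity = 0.7720 / 2.2340 x 100 = 34.6%.

34.6%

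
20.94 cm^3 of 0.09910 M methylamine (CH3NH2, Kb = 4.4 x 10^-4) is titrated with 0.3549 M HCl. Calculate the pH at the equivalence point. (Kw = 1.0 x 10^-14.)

n(CH3NH2) = 0.09910 x 0.02094 = 0.002075 mol; V(HCl) at equivalence = 0.002075/0.3549 = 0.005847 L.
At equivalence the base is fully converted to CH3NH3+; total volume = 0.02679 L, so [CH3NH3+] = 0.002075/0.02679 = 0.07747 M.
Ka(CH3NH3+) = Kw/Kb = 1.0e-14 / 4.4 x 10^-4 = 2.27e-11.
[H^+] = sqrt(Ka x [CH3NH3+]) = sqrt(2.27e-11 x 0.07747) = 1.33e-6 M.
pH = -log(1.33e-6) = 5.88.

5.88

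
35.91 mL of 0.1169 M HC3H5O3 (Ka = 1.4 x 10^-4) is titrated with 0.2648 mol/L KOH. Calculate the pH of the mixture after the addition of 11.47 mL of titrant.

Initial n(HC3H5O3) = 0.1169 x 0.03591 = 0.004198 mol.
n(KOH) added = 0.2648 x 0.01147 = 0.003037 mol, converting that many moles of HC3H5O3 to C3H5O3-.
Remaining n(HC3H5O3) = 0.001161 mol; n(C3H5O3-) = 0.003037 mol.
By Henderson-Hasselbalch, pH = pKa + log([A^-]/[HA]) = 3.85 + log(0.003037/0.001161) = 3.85 + (+0.42) = 4.27.

4.27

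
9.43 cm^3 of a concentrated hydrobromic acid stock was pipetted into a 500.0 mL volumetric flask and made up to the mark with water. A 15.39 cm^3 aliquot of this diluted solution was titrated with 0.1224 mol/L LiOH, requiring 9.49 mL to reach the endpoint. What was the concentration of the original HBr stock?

n(LiOH) = 0.1224 x 0.009490 = 0.001162 mol.
n(HBr) in the aliquot = 0.001162 mol.
[diluted HBr] = 0.001162 / 0.01539 = 0.07548 M.
Dilution factor = 500.0/9.430 = 53.02, so [stock] = 0.07548 x 53.02 = 4.00 M.

4.00 M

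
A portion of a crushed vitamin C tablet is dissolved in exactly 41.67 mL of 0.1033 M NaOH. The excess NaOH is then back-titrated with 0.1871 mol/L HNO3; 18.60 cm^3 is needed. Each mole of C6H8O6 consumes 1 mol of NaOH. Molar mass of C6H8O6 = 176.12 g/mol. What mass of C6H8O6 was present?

Total n(NaOH) added = 0.1033 x 0.04167 = 0.004305 mol.
n(HNO3) used = 0.1871 x 0.01860 = 0.003480 mol, which equals the excess n(NaOH).
So n(NaOH) consumed by the sample = 0.004305 - 0.003480 = 0.0008245 mol.
n(C6H8O6) = 0.0008245 / 1 = 0.0008245 mol.
mass = 0.0008245 mol x 176.12 g/mol = 0.145 g.

0.145 g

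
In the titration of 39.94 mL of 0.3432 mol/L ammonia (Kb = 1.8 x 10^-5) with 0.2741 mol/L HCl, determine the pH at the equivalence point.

n(NH3) = 0.3432 x 0.03994 = 0.01371 mol; V(HCl) at equivalence = 0.01371/0.2741 = 0.05001 L.
At equivalence the base is fully converted to NH4+; total volume = 0.08995 L, so [NH4+] = 0.01371/0.08995 = 0.1524 M.
Ka(NH4+) = Kw/Kb = 1.0e-14 / 1.8 x 10^-5 = 5.56e-10.
[H^+] = sqrt(Ka x [NH4+]) = sqrt(5.56e-10 x 0.1524) = 9.20e-6 M.
pH = -log(9.20e-6) = 5.04.

5.04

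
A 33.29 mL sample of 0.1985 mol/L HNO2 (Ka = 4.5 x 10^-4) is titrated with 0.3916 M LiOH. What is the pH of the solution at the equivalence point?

n(HNO2) = 0.1985 x 0.03329 = 0.006608 mol; V(LiOH) at equivalence = 0.006608/0.3916 = 0.01687 L.
At equivalence all the acid is converted to NO2-; total volume = 0.03329 + 0.01687 = 0.05016 L, so [NO2-] = 0.006608/0.05016 = 0.1317 M.
Kb = Kw/Ka = 1.0e-14 / 4.5 x 10^-4 = 2.22e-11.
[OH^-] = sqrt(Kb x [NO2-]) = sqrt(2.22e-11 x 0.1317) = 1.71e-6 M.
pOH = 5.77, so pH = 14.00 - 5.77 = 8.23.

8.23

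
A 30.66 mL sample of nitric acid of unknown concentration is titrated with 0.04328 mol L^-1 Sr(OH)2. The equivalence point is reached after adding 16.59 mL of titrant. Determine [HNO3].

n(Sr(OH)2) delivered = 0.04328 x 0.01659 = 0.0007180 mol.
The reaction is 2 HNO3 + 1 Sr(OH)2, so n(HNO3) = 0.0007180 x 2/1 = 0.001436 mol.
[HNO3] = 0.001436 mol / 0.03066 L = 0.0468 M.

0.0468 M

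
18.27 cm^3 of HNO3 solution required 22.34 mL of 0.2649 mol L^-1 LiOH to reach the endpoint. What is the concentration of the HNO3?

0.324 M

n(LiOH) delivered = 0.2649 x 0.02234 = 0.005918 mol.
For a 1:1 reaction, n(HNO3) = 0.005918 mol.
[HNO3] = 0.005918 mol / 0.01827 L = 0.324 M.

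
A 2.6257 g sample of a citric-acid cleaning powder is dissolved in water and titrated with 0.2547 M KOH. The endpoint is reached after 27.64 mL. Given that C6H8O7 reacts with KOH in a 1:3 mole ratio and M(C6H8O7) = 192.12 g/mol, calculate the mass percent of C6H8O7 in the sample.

17.2%

n(KOH) = 0.2547 x 0.02764 = 0.007040 mol.
n(C6H8O7) = 0.007040 / 3 = 0.002347 mol.
mass of C6H8O7 = 0.002347 x 192.12 = 0.4508 g.
% purity = 0.4508 / 2.6257 x 100 = 17.2%.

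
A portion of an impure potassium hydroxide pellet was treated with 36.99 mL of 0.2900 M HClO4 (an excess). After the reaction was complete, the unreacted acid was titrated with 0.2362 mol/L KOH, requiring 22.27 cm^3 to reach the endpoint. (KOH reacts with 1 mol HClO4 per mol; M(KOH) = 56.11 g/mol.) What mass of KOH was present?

0.307 g

Total n(HClO4) added = 0.2900 x 0.03699 = 0.01073 mol.
n(KOH) used = 0.2362 x 0.02227 = 0.005260 mol, which equals the excess n(HClO4).
So n(HClO4) consumed by the sample = 0.01073 - 0.005260 = 0.005467 mol.
n(KOH) = 0.005467 / 1 = 0.005467 mol.
mass = 0.005467 mol x 56.11 g/mol = 0.307 g.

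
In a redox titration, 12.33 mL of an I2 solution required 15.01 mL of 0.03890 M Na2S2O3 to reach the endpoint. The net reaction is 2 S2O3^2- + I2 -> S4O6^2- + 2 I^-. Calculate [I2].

n(Na2S2O3) = 0.03890 x 0.01501 = 0.0005839 mol.
From the balanced equation, 2 mol Na2S2O3 reacts with 1 mol I2, so n(I2) = 0.0005839 x 1/2 = 0.0002919 mol.
[I2] = 0.0002919 / 0.01233 L = 0.0237 M.

0.0237 M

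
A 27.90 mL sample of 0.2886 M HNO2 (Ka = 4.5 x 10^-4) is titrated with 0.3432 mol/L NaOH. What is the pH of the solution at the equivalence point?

8.27

n(HNO2) = 0.2886 x 0.02790 = 0.008052 mol; V(NaOH) at equivalence = 0.008052/0.3432 = 0.02346 L.
At equivalence all the acid is converted to NO2-; total volume = 0.02790 + 0.02346 = 0.05136 L, so [NO2-] = 0.008052/0.05136 = 0.1568 M.
Kb = Kw/Ka = 1.0e-14 / 4.5 x 10^-4 = 2.22e-11.
[OH^-] = sqrt(Kb x [NO2-]) = sqrt(2.22e-11 x 0.1568) = 1.87e-6 M.
pOH = 5.73, so pH = 14.00 - 5.73 = 8.27.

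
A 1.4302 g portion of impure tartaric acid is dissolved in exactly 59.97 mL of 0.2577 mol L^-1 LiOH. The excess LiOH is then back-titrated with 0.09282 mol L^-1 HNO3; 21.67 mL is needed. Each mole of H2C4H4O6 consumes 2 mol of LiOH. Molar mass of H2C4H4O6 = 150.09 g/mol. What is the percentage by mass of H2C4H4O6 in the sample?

Total n(LiOH) added = 0.2577 x 0.05997 = 0.01545 mol.
n(HNO3) used = 0.09282 x 0.02167 = 0.002011 mol, which equals the excess n(LiOH).
So n(LiOH) consumed by the sample = 0.01545 - 0.002011 = 0.01344 mol.
n(H2C4H4O6) = 0.01344 / 2 = 0.006721 mol.
mass H2C4H4O6 = 0.006721 x 150.09 = 1.009 g, so %H2C4H4O6 = 1.009/1.4302 x 100 = 70.5%.

70.5%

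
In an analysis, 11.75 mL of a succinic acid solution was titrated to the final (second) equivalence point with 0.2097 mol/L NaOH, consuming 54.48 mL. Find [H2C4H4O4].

0.486 M

n(NaOH) = 0.2097 x 0.05448 = 0.01142 mol.
At the final (second) equivalence point, 2 mol OH^- react per mol H2C4H4O4, so n(H2C4H4O4) = 0.01142 / 2 = 0.005712 mol.
[H2C4H4O4] = 0.005712 / 0.01175 L = 0.486 M.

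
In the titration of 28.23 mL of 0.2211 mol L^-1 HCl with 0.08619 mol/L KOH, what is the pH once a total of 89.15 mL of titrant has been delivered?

12.09

n(acid) = 0.2211 x 0.02823 = 0.006242 mol; n(KOH) added = 0.08619 x 0.08915 = 0.007684 mol.
Base is in excess by 0.007684 - 0.006242 = 0.001442 mol in a total volume of 0.1174 L.
[OH^-] = 0.001442/0.1174 = 0.01229 M, so pOH = 1.91 and pH = 14.00 - 1.91 = 12.09.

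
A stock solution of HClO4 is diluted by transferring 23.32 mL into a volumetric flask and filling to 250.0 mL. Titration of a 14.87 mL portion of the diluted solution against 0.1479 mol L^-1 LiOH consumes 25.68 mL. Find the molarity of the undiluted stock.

n(LiOH) = 0.1479 x 0.02568 = 0.003798 mol.
n(HClO4) in the aliquot = 0.003798 mol.
[diluted HClO4] = 0.003798 / 0.01487 = 0.2554 M.
Dilution factor = 250.0/23.32 = 10.72, so [stock] = 0.2554 x 10.72 = 2.74 M.

2.74 M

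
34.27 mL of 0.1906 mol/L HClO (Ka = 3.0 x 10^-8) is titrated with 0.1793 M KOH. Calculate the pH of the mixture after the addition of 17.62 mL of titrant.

7.49

Initial n(HClO) = 0.1906 x 0.03427 = 0.006532 mol.
n(KOH) added = 0.1793 x 0.01762 = 0.003159 mol, converting that many moles of HClO to ClO-.
Remaining n(HClO) = 0.003373 mol; n(ClO-) = 0.003159 mol.
By Henderson-Hasselbalch, pH = pKa + log([A^-]/[HA]) = 7.52 + log(0.003159/0.003373) = 7.52 + (-0.03) = 7.49.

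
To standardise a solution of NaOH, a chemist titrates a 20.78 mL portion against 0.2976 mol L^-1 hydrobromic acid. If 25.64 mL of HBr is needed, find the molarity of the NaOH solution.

n(HBr) delivered = 0.2976 x 0.02564 = 0.007630 mol.
For a 1:1 reaction, n(NaOH) = 0.007630 mol.
[NaOH] = 0.007630 mol / 0.02078 L = 0.367 M.

0.367 M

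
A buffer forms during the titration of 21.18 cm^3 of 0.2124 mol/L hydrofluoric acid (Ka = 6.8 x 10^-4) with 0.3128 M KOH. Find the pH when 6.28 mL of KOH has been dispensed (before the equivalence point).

Initial n(HF) = 0.2124 x 0.02118 = 0.004499 mol.
n(KOH) added = 0.3128 x 0.006280 = 0.001964 mol, converting that many moles of HF to F-.
Remaining n(HF) = 0.002534 mol; n(F-) = 0.001964 mol.
By Henderson-Hasselbalch, pH = pKa + log([A^-]/[HA]) = 3.17 + log(0.001964/0.002534) = 3.17 + (-0.11) = 3.06.

3.06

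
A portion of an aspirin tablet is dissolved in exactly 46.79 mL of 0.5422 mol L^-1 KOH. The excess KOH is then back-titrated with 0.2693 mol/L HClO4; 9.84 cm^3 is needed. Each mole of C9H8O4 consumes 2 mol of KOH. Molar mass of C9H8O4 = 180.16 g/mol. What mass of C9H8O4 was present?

Total n(KOH) added = 0.5422 x 0.04679 = 0.02537 mol.
n(HClO4) used = 0.2693 x 0.009840 = 0.002650 mol, which equals the excess n(KOH).
So n(KOH) consumed by the sample = 0.02537 - 0.002650 = 0.02272 mol.
n(C9H8O4) = 0.02272 / 2 = 0.01136 mol.
mass = 0.01136 mol x 180.16 g/mol = 2.05 g.

2.05 g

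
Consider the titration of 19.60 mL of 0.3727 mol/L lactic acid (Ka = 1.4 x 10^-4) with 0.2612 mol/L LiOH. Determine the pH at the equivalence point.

n(HC3H5O3) = 0.3727 x 0.01960 = 0.007305 mol; V(LiOH) at equivalence = 0.007305/0.2612 = 0.02797 L.
At equivalence all the acid is converted to C3H5O3-; total volume = 0.01960 + 0.02797 = 0.04757 L, so [C3H5O3-] = 0.007305/0.04757 = 0.1536 M.
Kb = Kw/Ka = 1.0e-14 / 1.4 x 10^-4 = 7.14e-11.
[OH^-] = sqrt(Kb x [C3H5O3-]) = sqrt(7.14e-11 x 0.1536) = 3.31e-6 M.
pOH = 5.48, so pH = 14.00 - 5.48 = 8.52.

8.52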